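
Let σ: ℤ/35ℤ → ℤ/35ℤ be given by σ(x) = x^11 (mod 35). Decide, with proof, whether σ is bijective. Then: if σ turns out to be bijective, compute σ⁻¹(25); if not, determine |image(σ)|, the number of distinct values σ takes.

Computing x^11 mod 35 for each x (by repeated squaring, reducing mod 35 at every step), the values σ(0), σ(1), …, σ(34) are: 0, 1, 18, 12, 9, 10, 6, 28, 22, 4, 5, 16, 3, 27, 14, 15, 11, 33, 2, 24, 20, 21, 8, 32, 19, 30, 31, 13, 7, 29, 25, 26, 23, 17, 34.
Every element of ℤ/35ℤ appears exactly once in this list, so σ is a bijection, and in particular bijective.
Since σ is bijective, we read off the preimage of 25 from the same table: σ(30) = 25, so σ⁻¹(25) = 30.

30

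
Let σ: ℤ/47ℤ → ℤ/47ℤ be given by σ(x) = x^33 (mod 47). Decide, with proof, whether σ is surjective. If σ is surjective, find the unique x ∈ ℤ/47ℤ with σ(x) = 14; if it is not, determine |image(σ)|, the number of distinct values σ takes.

Since 47 is prime, the nonzero elements of ℤ/47ℤ form a cyclic group of order 46.
As gcd(33, 46) = 1, raising to the 33rd power is a bijection on this group: if s^33 ≡ t^33 then (st^{−1})^33 = 1, and the only element of order dividing gcd(33, 46) = 1 is 1, so s = t.
With σ(0) = 0 this makes σ injective on all of ℤ/47ℤ, hence bijective (finite equal-size domain and codomain). In particular σ is surjective.
Since σ is surjective, we find the preimage of 14. The inverse of x ↦ x^33 on (ℤ/47ℤ)^× is x ↦ x^7, because 33·7 = 231 = 5·46 + 1 ≡ 1 (mod 46) and x^{46} = 1 for x ≠ 0 (Fermat). So σ⁻¹(14) = 14^7 mod 47.
Repeated squaring mod 47: 14^1 ≡ 14, 14^2 ≡ 14² = 196 ≡ 8, 14^4 ≡ 8² = 64 ≡ 17. Since 7 = 4 + 2 + 1, 14^7 ≡ 17·8·14: 17·8 = 136 ≡ 42, then 42·14 = 588 ≡ 24. So 14^7 ≡ 24 (mod 47).
Hence σ⁻¹(14) = 24.

24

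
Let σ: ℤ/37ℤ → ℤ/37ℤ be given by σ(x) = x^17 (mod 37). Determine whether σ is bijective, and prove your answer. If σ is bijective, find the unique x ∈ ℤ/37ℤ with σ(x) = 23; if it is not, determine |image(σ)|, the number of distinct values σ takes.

8

Since 37 is prime, the nonzero elements of ℤ/37ℤ form a cyclic group of order 36.
As gcd(17, 36) = 1, raising to the 17th power is a bijection on this group: if x_1^17 ≡ x_2^17 then (x_1x_2^{−1})^17 = 1, and the only element of order dividing gcd(17, 36) = 1 is 1, so x_1 = x_2.
With σ(0) = 0 this makes σ injective on all of ℤ/37ℤ, hence bijective (finite equal-size domain and codomain). In particular σ is bijective.
Since σ is bijective, we find the preimage of 23. The inverse of x ↦ x^17 on (ℤ/37ℤ)^× is x ↦ x^17, because 17·17 = 289 = 8·36 + 1 ≡ 1 (mod 36) and x^{36} = 1 for x ≠ 0 (Fermat). So σ⁻¹(23) = 23^17 mod 37.
Repeated squaring mod 37: 23^1 ≡ 23, 23^2 ≡ 23² = 529 ≡ 11, 23^4 ≡ 11² = 121 ≡ 10, 23^8 ≡ 10² = 100 ≡ 26, 23^16 ≡ 26² = 676 ≡ 10. Since 17 = 16 + 1, 23^17 ≡ 10·23: 10·23 = 230 ≡ 8. So 23^17 ≡ 8 (mod 37).
Hence σ⁻¹(23) = 8.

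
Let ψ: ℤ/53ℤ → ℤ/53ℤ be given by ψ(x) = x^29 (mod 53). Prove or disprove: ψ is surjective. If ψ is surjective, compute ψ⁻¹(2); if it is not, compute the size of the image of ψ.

Since 53 is prime, the nonzero elements of ℤ/53ℤ form a cyclic group of order 52.
As gcd(29, 52) = 1, raising to the 29th power is a bijection on this group: if x_1^29 ≡ x_2^29 then (x_1x_2^{−1})^29 = 1, and the only element of order dividing gcd(29, 52) = 1 is 1, so x_1 = x_2.
With ψ(0) = 0 this makes ψ injective on all of ℤ/53ℤ, hence bijective (finite equal-size domain and codomain). In particular ψ is surjective.
Since ψ is surjective, we find the preimage of 2. The inverse of x ↦ x^29 on (ℤ/53ℤ)^× is x ↦ x^9, because 29·9 = 261 = 5·52 + 1 ≡ 1 (mod 52) and x^{52} = 1 for x ≠ 0 (Fermat). So ψ⁻¹(2) = 2^9 mod 53.
Repeated squaring mod 53: 2^1 ≡ 2, 2^2 ≡ 2² = 4, 2^4 ≡ 4² = 16, 2^8 ≡ 16² = 256 ≡ 44. Since 9 = 8 + 1, 2^9 ≡ 44·2: 44·2 = 88 ≡ 35. So 2^9 ≡ 35 (mod 53).
Hence ψ⁻¹(2) = 35.

35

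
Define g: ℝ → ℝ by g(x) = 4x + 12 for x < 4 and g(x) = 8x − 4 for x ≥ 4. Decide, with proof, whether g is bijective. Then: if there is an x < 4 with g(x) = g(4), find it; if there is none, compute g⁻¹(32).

9/2

Both pieces are strictly increasing (slopes 4 and 8), so each is injective on its own interval.
The left piece maps (−∞, 4) onto (−∞, 28); the right piece maps [4, ∞) onto [28, ∞).
Since 28 = 28, the images partition ℝ: g is injective and surjective, hence bijective.
Because the two images are disjoint, no x < 4 has g(x) = g(4), so we compute g⁻¹(32): 32 lies in [28, ∞), so solve 8x − 4 = 32: x = (32 + 4)/8 = 9/2.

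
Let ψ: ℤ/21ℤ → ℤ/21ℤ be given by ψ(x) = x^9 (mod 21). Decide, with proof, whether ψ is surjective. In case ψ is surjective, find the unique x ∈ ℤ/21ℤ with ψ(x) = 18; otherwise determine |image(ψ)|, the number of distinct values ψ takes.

ψ(1) = 1^9 = 1.
ψ(4): Repeated squaring mod 21: 4^1 ≡ 4, 4^2 ≡ 4² = 16, 4^4 ≡ 16² = 256 ≡ 4, 4^8 ≡ 4² = 16. Since 9 = 8 + 1, 4^9 ≡ 16·4: 16·4 = 64 ≡ 1. So 4^9 ≡ 1 (mod 21).
So ψ(1) = ψ(4) = 1 while 1 ≠ 4, so ψ is not injective.
A non-injective map from the 21-element set ℤ/21ℤ to itself takes at most 20 distinct values, so it cannot be surjective. So ψ is not surjective.
Since ψ is not surjective, we determine |image(ψ)|. Computing x^9 mod 21 for each x (by repeated squaring, reducing mod 21 at every step), the values ψ(0), ψ(1), …, ψ(20) are: 0, 1, 8, 6, 1, 20, 6, 7, 8, 15, 13, 8, 6, 13, 14, 15, 1, 20, 15, 13, 20.
The distinct values are {0, 1, 6, 7, 8, 13, 14, 15, 20}; there are 9 of them.

9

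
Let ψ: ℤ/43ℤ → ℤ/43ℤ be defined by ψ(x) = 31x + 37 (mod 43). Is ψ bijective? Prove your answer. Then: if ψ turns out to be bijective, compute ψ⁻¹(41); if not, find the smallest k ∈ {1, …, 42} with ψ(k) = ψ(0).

Recall: ψ is injective when ψ(s) = ψ(t) forces s = t.
Suppose ψ(s) = ψ(t) in ℤ/43ℤ. Then 31s + 37 ≡ 31t + 37 (mod 43), therefore 31(s − t) ≡ 0 (mod 43).
Since gcd(31, 43) = 1, 31 is invertible modulo 43, thus s − t ≡ 0 (mod 43), i.e. s = t.
We now compute 31⁻¹ mod 43 explicitly. Euclid's algorithm: 43 = 1·31 + 12, 31 = 2·12 + 7, 12 = 1·7 + 5, 7 = 1·5 + 2, 5 = 2·2 + 1; back-substituting gives 1 = 25·31 − 18·43, so 31⁻¹ ≡ 25 (mod 43).
For any y ∈ ℤ/43ℤ, x = 25(y − 37) mod 43 satisfies ψ(x) = 31·25(y − 37) + 37 ≡ y (since 31·25 ≡ 1 mod 43). So every y has a preimage.
Thus ψ is bijective.
Since ψ is bijective, we find ψ⁻¹(41): we need 31x ≡ 41 − 37 ≡ 4 (mod 43). Using 31⁻¹ = 25: x ≡ 25·4 = 100 = 2·43 + 14, so x = 14.
Check: ψ(14) = 31·14 + 37 = 471 = 10·43 + 41 ≡ 41 (mod 43).

14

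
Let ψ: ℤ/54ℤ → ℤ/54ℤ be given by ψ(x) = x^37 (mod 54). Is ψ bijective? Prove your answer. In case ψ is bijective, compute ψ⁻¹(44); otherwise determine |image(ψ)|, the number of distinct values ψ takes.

ψ(0) = 0^37 = 0.
ψ(6): Repeated squaring mod 54: 6^1 ≡ 6, 6^2 ≡ 6² = 36, 6^4 ≡ 36² = 1296 ≡ 0, 6^8 ≡ 0² = 0, 6^16 ≡ 0² = 0, 6^32 ≡ 0² = 0. Since 37 = 32 + 4 + 1, 6^37 ≡ 0·0·6: 0·0 = 0, then 0·6 = 0. So 6^37 ≡ 0 (mod 54).
So ψ(0) = ψ(6) = 0 while 0 ≠ 6, hence ψ is not injective, hence not bijective.
Since ψ is not bijective, we determine |image(ψ)|. Computing x^37 mod 54 for each x (by repeated squaring, reducing mod 54 at every step), the values ψ(0), ψ(1), …, ψ(53) are: 0, 1, 2, 27, 4, 5, 0, 7, 8, 27, 10, 11, 0, 13, 14, 27, 16, 17, 0, 19, 20, 27, 22, 23, 0, 25, 26, 27, 28, 29, 0, 31, 32, 27, 34, 35, 0, 37, 38, 27, 40, 41, 0, 43, 44, 27, 46, 47, 0, 49, 50, 27, 52, 53.
The distinct values are {0, 1, 2, 4, 5, 7, 8, 10, 11, 13, 14, 16, 17, 19, 20, 22, 23, 25, 26, 27, 28, 29, 31, 32, 34, 35, 37, 38, 40, 41, 43, 44, 46, 47, 49, 50, 52, 53}; there are 38 of them.

38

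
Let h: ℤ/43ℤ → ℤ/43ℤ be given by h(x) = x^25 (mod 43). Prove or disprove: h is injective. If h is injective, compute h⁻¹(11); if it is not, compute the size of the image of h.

Since 43 is prime, the nonzero elements of ℤ/43ℤ form a cyclic group of order 42.
As gcd(25, 42) = 1, raising to the 25th power is a bijection on this group: if s^25 ≡ t^25 then (st^{−1})^25 = 1, and the only element of order dividing gcd(25, 42) = 1 is 1, so s = t.
With h(0) = 0 this makes h injective on all of ℤ/43ℤ, hence bijective (finite equal-size domain and codomain). In particular h is injective.
Since h is injective, we find the preimage of 11. The inverse of x ↦ x^25 on (ℤ/43ℤ)^× is x ↦ x^37, because 25·37 = 925 = 22·42 + 1 ≡ 1 (mod 42) and x^{42} = 1 for x ≠ 0 (Fermat). So h⁻¹(11) = 11^37 mod 43.
Repeated squaring mod 43: 11^1 ≡ 11, 11^2 ≡ 11² = 121 ≡ 35, 11^4 ≡ 35² = 1225 ≡ 21, 11^8 ≡ 21² = 441 ≡ 11, 11^16 ≡ 11² = 121 ≡ 35, 11^32 ≡ 35² = 1225 ≡ 21. Since 37 = 32 + 4 + 1, 11^37 ≡ 21·21·11: 21·21 = 441 ≡ 11, then 11·11 = 121 ≡ 35. So 11^37 ≡ 35 (mod 43).
Hence h⁻¹(11) = 35.

35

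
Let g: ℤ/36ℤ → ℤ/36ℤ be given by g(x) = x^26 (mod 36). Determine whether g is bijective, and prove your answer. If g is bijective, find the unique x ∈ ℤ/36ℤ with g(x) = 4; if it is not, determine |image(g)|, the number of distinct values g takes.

8

g(0) = 0^26 = 0.
g(6): Repeated squaring mod 36: 6^1 ≡ 6, 6^2 ≡ 6² = 36 ≡ 0, 6^4 ≡ 0² = 0, 6^8 ≡ 0² = 0, 6^16 ≡ 0² = 0. Since 26 = 16 + 8 + 2, 6^26 ≡ 0·0·0: 0·0 = 0, then 0·0 = 0. So 6^26 ≡ 0 (mod 36).
So g(0) = g(6) = 0 while 0 ≠ 6, so g is not injective, hence not bijective.
Since g is not bijective, we determine |image(g)|. Computing x^26 mod 36 for each x (by repeated squaring, reducing mod 36 at every step), the values g(0), g(1), …, g(35) are: 0, 1, 4, 9, 16, 25, 0, 13, 28, 9, 28, 13, 0, 25, 16, 9, 4, 1, 0, 1, 4, 9, 16, 25, 0, 13, 28, 9, 28, 13, 0, 25, 16, 9, 4, 1.
The distinct values are {0, 1, 4, 9, 13, 16, 25, 28}; there are 8 of them.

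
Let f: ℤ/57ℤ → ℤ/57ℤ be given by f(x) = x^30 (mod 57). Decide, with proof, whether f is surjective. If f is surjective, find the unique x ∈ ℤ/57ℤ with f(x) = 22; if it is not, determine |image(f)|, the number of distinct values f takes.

8

f(2): Repeated squaring mod 57: 2^1 ≡ 2, 2^2 ≡ 2² = 4, 2^4 ≡ 4² = 16, 2^8 ≡ 16² = 256 ≡ 28, 2^16 ≡ 28² = 784 ≡ 43. Since 30 = 16 + 8 + 4 + 2, 2^30 ≡ 43·28·16·4: 43·28 = 1204 ≡ 7, then 7·16 = 112 ≡ 55, then 55·4 = 220 ≡ 49. So 2^30 ≡ 49 (mod 57).
f(5): Repeated squaring mod 57: 5^1 ≡ 5, 5^2 ≡ 5² = 25, 5^4 ≡ 25² = 625 ≡ 55, 5^8 ≡ 55² = 3025 ≡ 4, 5^16 ≡ 4² = 16. Since 30 = 16 + 8 + 4 + 2, 5^30 ≡ 16·4·55·25: 16·4 = 64 ≡ 7, then 7·55 = 385 ≡ 43, then 43·25 = 1075 ≡ 49. So 5^30 ≡ 49 (mod 57).
So f(2) = f(5) = 49 while 2 ≠ 5, thus f is not injective.
A non-injective map from the 57-element set ℤ/57ℤ to itself takes at most 56 distinct values, so it cannot be surjective. Hence f is not surjective.
Since f is not surjective, we determine |image(f)|. Computing x^30 mod 57 for each x (by repeated squaring, reducing mod 57 at every step), the values f(0), f(1), …, f(56) are: 0, 1, 49, 30, 7, 49, 45, 1, 1, 45, 7, 1, 39, 7, 49, 45, 49, 49, 39, 19, 1, 30, 49, 7, 30, 7, 1, 39, 7, 7, 39, 1, 7, 30, 7, 49, 30, 1, 19, 39, 49, 49, 45, 49, 7, 39, 1, 7, 45, 1, 1, 45, 49, 7, 30, 49, 1.
The distinct values are {0, 1, 7, 19, 30, 39, 45, 49}; there are 8 of them.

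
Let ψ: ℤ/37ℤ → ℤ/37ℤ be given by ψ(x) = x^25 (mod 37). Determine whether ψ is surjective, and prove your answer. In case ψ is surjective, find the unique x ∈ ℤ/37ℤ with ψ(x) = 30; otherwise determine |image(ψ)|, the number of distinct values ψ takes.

Since 37 is prime, the nonzero elements of ℤ/37ℤ form a cyclic group of order 36.
As gcd(25, 36) = 1, raising to the 25th power is a bijection on this group: if s^25 ≡ t^25 then (st^{−1})^25 = 1, and the only element of order dividing gcd(25, 36) = 1 is 1, so s = t.
With ψ(0) = 0 this makes ψ injective on all of ℤ/37ℤ, hence bijective (finite equal-size domain and codomain). In particular ψ is surjective.
Since ψ is surjective, we find the preimage of 30. The inverse of x ↦ x^25 on (ℤ/37ℤ)^× is x ↦ x^13, because 25·13 = 325 = 9·36 + 1 ≡ 1 (mod 36) and x^{36} = 1 for x ≠ 0 (Fermat). So ψ⁻¹(30) = 30^13 mod 37.
Repeated squaring mod 37: 30^1 ≡ 30, 30^2 ≡ 30² = 900 ≡ 12, 30^4 ≡ 12² = 144 ≡ 33, 30^8 ≡ 33² = 1089 ≡ 16. Since 13 = 8 + 4 + 1, 30^13 ≡ 16·33·30: 16·33 = 528 ≡ 10, then 10·30 = 300 ≡ 4. So 30^13 ≡ 4 (mod 37).
Hence ψ⁻¹(30) = 4.

4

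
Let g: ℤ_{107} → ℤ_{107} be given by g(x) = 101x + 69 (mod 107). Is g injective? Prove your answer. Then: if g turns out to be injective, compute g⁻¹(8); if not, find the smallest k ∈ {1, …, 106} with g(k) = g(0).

28

If g(s) = g(t), then 101s ≡ 101t (mod 107). Because gcd(101, 107) = 1, we may cancel 101 to get s ≡ t (mod 107).
Thus g is injective.
We now compute 101⁻¹ mod 107 explicitly. Euclid's algorithm: 107 = 1·101 + 6, 101 = 16·6 + 5, 6 = 1·5 + 1; back-substituting gives 1 = 89·101 − 84·107, so 101⁻¹ ≡ 89 (mod 107).
Since g is injective, we find g⁻¹(8): we need 101x ≡ 8 − 69 ≡ 46 (mod 107). Using 101⁻¹ = 89: x ≡ 89·46 = 4094 = 38·107 + 28, so x = 28.
Check: g(28) = 101·28 + 69 = 2897 = 27·107 + 8 ≡ 8 (mod 107).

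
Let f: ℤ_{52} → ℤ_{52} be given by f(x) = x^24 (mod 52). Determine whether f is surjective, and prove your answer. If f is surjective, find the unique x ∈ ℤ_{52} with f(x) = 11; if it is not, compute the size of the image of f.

4

f(1) = 1^24 = 1.
f(3): Repeated squaring mod 52: 3^1 ≡ 3, 3^2 ≡ 3² = 9, 3^4 ≡ 9² = 81 ≡ 29, 3^8 ≡ 29² = 841 ≡ 9, 3^16 ≡ 9² = 81 ≡ 29. Since 24 = 16 + 8, 3^24 ≡ 29·9: 29·9 = 261 ≡ 1. So 3^24 ≡ 1 (mod 52).
So f(1) = f(3) = 1 while 1 ≠ 3, hence f is not injective.
A non-injective map from the 52-element set ℤ_{52} to itself takes at most 51 distinct values, so it cannot be surjective. Thus f is not surjective.
Since f is not surjective, we determine |image(f)|. Computing x^24 mod 52 for each x (by repeated squaring, reducing mod 52 at every step), the values f(0), f(1), …, f(51) are: 0, 1, 40, 1, 40, 1, 40, 1, 40, 1, 40, 1, 40, 13, 40, 1, 40, 1, 40, 1, 40, 1, 40, 1, 40, 1, 0, 1, 40, 1, 40, 1, 40, 1, 40, 1, 40, 1, 40, 13, 40, 1, 40, 1, 40, 1, 40, 1, 40, 1, 40, 1.
The distinct values are {0, 1, 13, 40}; there are 4 of them.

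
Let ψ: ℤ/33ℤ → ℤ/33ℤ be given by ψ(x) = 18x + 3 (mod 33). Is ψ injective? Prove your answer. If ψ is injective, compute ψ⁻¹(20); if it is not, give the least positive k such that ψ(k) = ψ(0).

We have gcd(18, 33) = 3 > 1. Taking a = 0 and b = 11: ψ(0) = 3 and ψ(11) = 18·11 + 3 = 201 ≡ 3 (mod 33).
So ψ(0) = ψ(11) while 0 ≠ 11, thus ψ is not injective.
Since ψ is not injective, we find the least positive k with ψ(k) = ψ(0): this means 18k ≡ 0 (mod 33), i.e. 33 ∣ 18k. Since gcd(18, 33) = 3, dividing through by 3 this holds exactly when 11 ∣ 6k, and as gcd(6, 11) = 1, exactly when 11 ∣ k.
The smallest positive such k is 11.

11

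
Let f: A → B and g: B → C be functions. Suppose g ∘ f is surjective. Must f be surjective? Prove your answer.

not surjective

No. Take A = {1}, B = {1, 2, 3}, C = {1}, f(a) = 1 for every a ∈ A, and g(b) = 1 for every b ∈ B.
Then g ∘ f is surjective onto {1}, but 3 ∈ B has no preimage under f, so f is not surjective.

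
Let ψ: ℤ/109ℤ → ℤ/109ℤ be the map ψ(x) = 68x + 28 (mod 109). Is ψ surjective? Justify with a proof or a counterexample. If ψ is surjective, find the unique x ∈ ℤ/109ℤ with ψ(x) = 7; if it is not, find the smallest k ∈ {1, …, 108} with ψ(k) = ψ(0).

59

By definition, ψ is surjective if every y in the codomain equals ψ(x) for some x in the domain.
Since gcd(68, 109) = 1, 68 is invertible modulo 109. Euclid's algorithm: 109 = 1·68 + 41, 68 = 1·41 + 27, 41 = 1·27 + 14, 27 = 1·14 + 13, 14 = 1·13 + 1; back-substituting gives 1 = 101·68 − 63·109, so 68⁻¹ ≡ 101 (mod 109).
For any y ∈ ℤ/109ℤ, x = 101(y − 28) mod 109 satisfies ψ(x) = 68·101(y − 28) + 28 ≡ y (since 68·101 ≡ 1 mod 109). So every y has a preimage.
Therefore ψ is surjective.
Since ψ is surjective, we compute ψ⁻¹(7): solve 68x + 28 ≡ 7 (mod 109), i.e. 68x ≡ 88 (mod 109).
Multiplying by 68⁻¹ = 101 gives x ≡ 101·88 = 8888 = 81·109 + 59 ≡ 59 (mod 109).
Check: ψ(59) = 68·59 + 28 = 4040 = 37·109 + 7 ≡ 7 (mod 109).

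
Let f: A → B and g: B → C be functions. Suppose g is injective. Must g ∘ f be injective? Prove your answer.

No. Take A = {1, 2}, B = C = {1, 2, 3, 4}, f(1) = f(2) = 1, and g = identity (injective).
Then (g ∘ f)(1) = (g ∘ f)(2) = 1 with 1 ≠ 2, so g ∘ f is not injective.

not injective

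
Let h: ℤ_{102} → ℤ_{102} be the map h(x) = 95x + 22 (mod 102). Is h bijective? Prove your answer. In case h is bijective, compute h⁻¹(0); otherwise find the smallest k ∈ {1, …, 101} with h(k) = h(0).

76

Recall: h is injective if h(s) = h(t) implies s = t.
Suppose h(s) = h(t) in ℤ_{102}. Then 95s + 22 ≡ 95t + 22 (mod 102), thus 95(s − t) ≡ 0 (mod 102).
Since gcd(95, 102) = 1, 95 is invertible modulo 102, therefore s − t ≡ 0 (mod 102), i.e. s = t.
We now compute 95⁻¹ mod 102 explicitly. Euclid's algorithm: 102 = 1·95 + 7, 95 = 13·7 + 4, 7 = 1·4 + 3, 4 = 1·3 + 1; back-substituting gives 1 = 29·95 − 27·102, so 95⁻¹ ≡ 29 (mod 102).
Then y ↦ 29(y − 22) is a two-sided inverse to h, so every y ∈ ℤ_{102} has a preimage.
Thus h is bijective.
Since h is bijective, we find h⁻¹(0): we need 95x ≡ 0 − 22 ≡ 80 (mod 102). Using 95⁻¹ = 29: x ≡ 29·80 = 2320 = 22·102 + 76, so x = 76.
Check: h(76) = 95·76 + 22 = 7242 = 71·102 + 0 ≡ 0 (mod 102).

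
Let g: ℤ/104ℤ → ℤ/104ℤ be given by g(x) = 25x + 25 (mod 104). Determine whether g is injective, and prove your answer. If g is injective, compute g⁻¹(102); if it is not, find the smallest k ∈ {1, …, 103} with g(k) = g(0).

53

By definition, g is injective if g(s) = g(t) implies s = t.
If g(s) = g(t), then 25s ≡ 25t (mod 104). Because gcd(25, 104) = 1, we may cancel 25 to get s ≡ t (mod 104).
So g is injective.
We now compute 25⁻¹ mod 104 explicitly. Euclid's algorithm: 104 = 4·25 + 4, 25 = 6·4 + 1; back-substituting gives 1 = 25·25 − 6·104, so 25⁻¹ ≡ 25 (mod 104).
Since g is injective, we find g⁻¹(102): we need 25x ≡ 102 − 25 ≡ 77 (mod 104). Using 25⁻¹ = 25: x ≡ 25·77 = 1925 = 18·104 + 53, so x = 53.
Check: g(53) = 25·53 + 25 = 1350 = 12·104 + 102 ≡ 102 (mod 104).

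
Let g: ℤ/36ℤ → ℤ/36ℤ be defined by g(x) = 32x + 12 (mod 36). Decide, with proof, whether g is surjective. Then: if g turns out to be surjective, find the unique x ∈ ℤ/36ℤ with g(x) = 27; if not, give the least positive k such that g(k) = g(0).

Recall: surjectivity means every element of the codomain has a preimage under g.
Since gcd(32, 36) = 4, we have 32x ≡ 0 (mod 4) for all x, so g(x) ≡ 0 (mod 4).
But 1 ≢ 0 (mod 4), so 1 ∈ ℤ/36ℤ has no preimage. Thus g is not surjective.
Since g is not surjective, we find the least positive k with g(k) = g(0): this means 32k ≡ 0 (mod 36), i.e. 36 ∣ 32k. Since gcd(32, 36) = 4, dividing through by 4 this holds exactly when 9 ∣ 8k, and as gcd(8, 9) = 1, exactly when 9 ∣ k.
The smallest positive such k is 9.

9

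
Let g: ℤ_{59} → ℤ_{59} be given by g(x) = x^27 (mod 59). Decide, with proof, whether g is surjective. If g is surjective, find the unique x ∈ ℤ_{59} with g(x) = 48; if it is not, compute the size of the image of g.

Since 59 is prime, the nonzero elements of ℤ_{59} form a cyclic group of order 58.
As gcd(27, 58) = 1, raising to the 27th power is a bijection on this group: if u^27 ≡ v^27 then (uv^{−1})^27 = 1, and the only element of order dividing gcd(27, 58) = 1 is 1, so u = v.
With g(0) = 0 this makes g injective on all of ℤ_{59}, hence bijective (finite equal-size domain and codomain). In particular g is surjective.
Since g is surjective, we find the preimage of 48. The inverse of x ↦ x^27 on (ℤ_{59})^× is x ↦ x^43, because 27·43 = 1161 = 20·58 + 1 ≡ 1 (mod 58) and x^{58} = 1 for x ≠ 0 (Fermat). So g⁻¹(48) = 48^43 mod 59.
Repeated squaring mod 59: 48^1 ≡ 48, 48^2 ≡ 48² = 2304 ≡ 3, 48^4 ≡ 3² = 9, 48^8 ≡ 9² = 81 ≡ 22, 48^16 ≡ 22² = 484 ≡ 12, 48^32 ≡ 12² = 144 ≡ 26. Since 43 = 32 + 8 + 2 + 1, 48^43 ≡ 26·22·3·48: 26·22 = 572 ≡ 41, then 41·3 = 123 ≡ 5, then 5·48 = 240 ≡ 4. So 48^43 ≡ 4 (mod 59).
Hence g⁻¹(48) = 4.

4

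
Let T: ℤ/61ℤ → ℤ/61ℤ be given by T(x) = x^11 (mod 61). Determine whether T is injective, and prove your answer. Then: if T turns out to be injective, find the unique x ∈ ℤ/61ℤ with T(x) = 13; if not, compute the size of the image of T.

Since 61 is prime, the nonzero elements of ℤ/61ℤ form a cyclic group of order 60.
As gcd(11, 60) = 1, raising to the 11th power is a bijection on this group: if a^11 ≡ b^11 then (ab^{−1})^11 = 1, and the only element of order dividing gcd(11, 60) = 1 is 1, so a = b.
With T(0) = 0 this makes T injective on all of ℤ/61ℤ, hence bijective (finite equal-size domain and codomain). In particular T is injective.
Since T is injective, we find the preimage of 13. The inverse of x ↦ x^11 on (ℤ/61ℤ)^× is x ↦ x^11, because 11·11 = 121 = 2·60 + 1 ≡ 1 (mod 60) and x^{60} = 1 for x ≠ 0 (Fermat). So T⁻¹(13) = 13^11 mod 61.
Repeated squaring mod 61: 13^1 ≡ 13, 13^2 ≡ 13² = 169 ≡ 47, 13^4 ≡ 47² = 2209 ≡ 13, 13^8 ≡ 13² = 169 ≡ 47. Since 11 = 8 + 2 + 1, 13^11 ≡ 47·47·13: 47·47 = 2209 ≡ 13, then 13·13 = 169 ≡ 47. So 13^11 ≡ 47 (mod 61).
Hence T⁻¹(13) = 47.

47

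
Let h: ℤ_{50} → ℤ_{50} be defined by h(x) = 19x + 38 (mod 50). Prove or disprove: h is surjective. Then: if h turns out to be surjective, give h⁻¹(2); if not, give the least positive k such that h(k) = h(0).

6

Since gcd(19, 50) = 1, 19 is invertible modulo 50. Euclid's algorithm: 50 = 2·19 + 12, 19 = 1·12 + 7, 12 = 1·7 + 5, 7 = 1·5 + 2, 5 = 2·2 + 1; back-substituting gives 1 = 29·19 − 11·50, so 19⁻¹ ≡ 29 (mod 50).
Then y ↦ 29(y − 38) is a two-sided inverse to h, so every y ∈ ℤ_{50} has a preimage.
Therefore h is surjective.
Since h is surjective, we compute h⁻¹(2): solve 19x + 38 ≡ 2 (mod 50), i.e. 19x ≡ 14 (mod 50).
Multiplying by 19⁻¹ = 29 gives x ≡ 29·14 = 406 = 8·50 + 6 ≡ 6 (mod 50).
Check: h(6) = 19·6 + 38 = 152 = 3·50 + 2 ≡ 2 (mod 50).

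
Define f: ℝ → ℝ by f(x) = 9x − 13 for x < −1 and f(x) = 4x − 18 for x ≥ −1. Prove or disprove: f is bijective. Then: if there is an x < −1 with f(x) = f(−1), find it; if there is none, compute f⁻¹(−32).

Both pieces are strictly increasing (slopes 9 and 4), so each is injective on its own interval.
The left piece maps (−∞, −1) onto (−∞, −22); the right piece maps [−1, ∞) onto [−22, ∞).
Since −22 = −22, the images partition ℝ: f is injective and surjective, hence bijective.
Because the two images are disjoint, no x < −1 has f(x) = f(−1), so we compute f⁻¹(−32): −32 lies in (−∞, −22), so solve 9x − 13 = −32: x = (−32 + 13)/9 = −19/9.

-19/9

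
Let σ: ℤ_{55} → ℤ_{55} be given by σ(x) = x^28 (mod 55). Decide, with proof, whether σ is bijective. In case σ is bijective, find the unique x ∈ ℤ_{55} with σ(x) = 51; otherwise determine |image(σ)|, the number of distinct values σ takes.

σ(4): Repeated squaring mod 55: 4^1 ≡ 4, 4^2 ≡ 4² = 16, 4^4 ≡ 16² = 256 ≡ 36, 4^8 ≡ 36² = 1296 ≡ 31, 4^16 ≡ 31² = 961 ≡ 26. Since 28 = 16 + 8 + 4, 4^28 ≡ 26·31·36: 26·31 = 806 ≡ 36, then 36·36 = 1296 ≡ 31. So 4^28 ≡ 31 (mod 55).
σ(7): Repeated squaring mod 55: 7^1 ≡ 7, 7^2 ≡ 7² = 49, 7^4 ≡ 49² = 2401 ≡ 36, 7^8 ≡ 36² = 1296 ≡ 31, 7^16 ≡ 31² = 961 ≡ 26. Since 28 = 16 + 8 + 4, 7^28 ≡ 26·31·36: 26·31 = 806 ≡ 36, then 36·36 = 1296 ≡ 31. So 7^28 ≡ 31 (mod 55).
So σ(4) = σ(7) = 31 while 4 ≠ 7, thus σ is not injective, hence not bijective.
Since σ is not bijective, we determine |image(σ)|. Computing x^28 mod 55 for each x (by repeated squaring, reducing mod 55 at every step), the values σ(0), σ(1), …, σ(54) are: 0, 1, 36, 16, 31, 15, 26, 31, 16, 36, 45, 11, 1, 36, 16, 20, 26, 26, 31, 16, 25, 1, 11, 1, 36, 5, 31, 26, 26, 31, 5, 36, 1, 11, 1, 25, 16, 31, 26, 26, 20, 16, 36, 1, 11, 45, 36, 16, 31, 26, 15, 31, 16, 36, 1.
The distinct values are {0, 1, 5, 11, 15, 16, 20, 25, 26, 31, 36, 45}; there are 12 of them.

12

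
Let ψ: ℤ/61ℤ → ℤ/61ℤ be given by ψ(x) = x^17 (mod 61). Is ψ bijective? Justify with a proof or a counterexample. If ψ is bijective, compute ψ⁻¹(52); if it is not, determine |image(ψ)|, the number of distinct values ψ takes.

3

Since 61 is prime, the nonzero elements of ℤ/61ℤ form a cyclic group of order 60.
As gcd(17, 60) = 1, raising to the 17th power is a bijection on this group: if s^17 ≡ t^17 then (st^{−1})^17 = 1, and the only element of order dividing gcd(17, 60) = 1 is 1, so s = t.
With ψ(0) = 0 this makes ψ injective on all of ℤ/61ℤ, hence bijective (finite equal-size domain and codomain). In particular ψ is bijective.
Since ψ is bijective, we find the preimage of 52. The inverse of x ↦ x^17 on (ℤ/61ℤ)^× is x ↦ x^53, because 17·53 = 901 = 15·60 + 1 ≡ 1 (mod 60) and x^{60} = 1 for x ≠ 0 (Fermat). So ψ⁻¹(52) = 52^53 mod 61.
Repeated squaring mod 61: 52^1 ≡ 52, 52^2 ≡ 52² = 2704 ≡ 20, 52^4 ≡ 20² = 400 ≡ 34, 52^8 ≡ 34² = 1156 ≡ 58, 52^16 ≡ 58² = 3364 ≡ 9, 52^32 ≡ 9² = 81 ≡ 20. Since 53 = 32 + 16 + 4 + 1, 52^53 ≡ 20·9·34·52: 20·9 = 180 ≡ 58, then 58·34 = 1972 ≡ 20, then 20·52 = 1040 ≡ 3. So 52^53 ≡ 3 (mod 61).
Hence ψ⁻¹(52) = 3.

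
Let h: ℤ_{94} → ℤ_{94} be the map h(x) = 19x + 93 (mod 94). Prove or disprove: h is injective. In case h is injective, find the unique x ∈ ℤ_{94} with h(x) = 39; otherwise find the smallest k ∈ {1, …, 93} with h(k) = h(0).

Suppose h(x_1) = h(x_2) in ℤ_{94}. Then 19x_1 + 93 ≡ 19x_2 + 93 (mod 94), so 19(x_1 − x_2) ≡ 0 (mod 94).
Since gcd(19, 94) = 1, 19 is invertible modulo 94, thus x_1 − x_2 ≡ 0 (mod 94), i.e. x_1 = x_2.
So h is injective.
We now compute 19⁻¹ mod 94 explicitly. Euclid's algorithm: 94 = 4·19 + 18, 19 = 1·18 + 1; back-substituting gives 1 = 5·19 − 1·94, so 19⁻¹ ≡ 5 (mod 94).
Since h is injective, we find h⁻¹(39): we need 19x ≡ 39 − 93 ≡ 40 (mod 94). Using 19⁻¹ = 5: x ≡ 5·40 = 200 = 2·94 + 12, so x = 12.
Check: h(12) = 19·12 + 93 = 321 = 3·94 + 39 ≡ 39 (mod 94).

12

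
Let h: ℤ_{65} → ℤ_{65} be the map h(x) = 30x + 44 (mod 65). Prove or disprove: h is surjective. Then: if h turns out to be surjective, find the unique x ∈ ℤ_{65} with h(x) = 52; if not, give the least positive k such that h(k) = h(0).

13

Since gcd(30, 65) = 5, we have 30x ≡ 0 (mod 5) for all x, so h(x) ≡ 4 (mod 5).
But 0 ≢ 4 (mod 5), so 0 ∈ ℤ_{65} has no preimage. Hence h is not surjective.
Since h is not surjective, we find the least positive k with h(k) = h(0): this means 30k ≡ 0 (mod 65), i.e. 65 ∣ 30k. Since gcd(30, 65) = 5, dividing through by 5 this holds exactly when 13 ∣ 6k, and as gcd(6, 13) = 1, exactly when 13 ∣ k.
The smallest positive such k is 13.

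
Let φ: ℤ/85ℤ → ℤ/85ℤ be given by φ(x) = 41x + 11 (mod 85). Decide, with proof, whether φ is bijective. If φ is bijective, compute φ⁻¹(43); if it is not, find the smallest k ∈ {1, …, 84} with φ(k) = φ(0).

7

Suppose φ(a) = φ(b) in ℤ/85ℤ. Then 41a + 11 ≡ 41b + 11 (mod 85), so 41(a − b) ≡ 0 (mod 85).
Since gcd(41, 85) = 1, 41 is invertible modulo 85, therefore a − b ≡ 0 (mod 85), i.e. a = b.
We now compute 41⁻¹ mod 85 explicitly. Euclid's algorithm: 85 = 2·41 + 3, 41 = 13·3 + 2, 3 = 1·2 + 1; back-substituting gives 1 = 56·41 − 27·85, so 41⁻¹ ≡ 56 (mod 85).
Then y ↦ 56(y − 11) is a two-sided inverse to φ, so every y ∈ ℤ/85ℤ has a preimage.
Thus φ is bijective.
Since φ is bijective, we compute φ⁻¹(43): solve 41x + 11 ≡ 43 (mod 85), i.e. 41x ≡ 32 (mod 85).
Multiplying by 41⁻¹ = 56 gives x ≡ 56·32 = 1792 = 21·85 + 7 ≡ 7 (mod 85).
Check: φ(7) = 41·7 + 11 = 298 = 3·85 + 43 ≡ 43 (mod 85).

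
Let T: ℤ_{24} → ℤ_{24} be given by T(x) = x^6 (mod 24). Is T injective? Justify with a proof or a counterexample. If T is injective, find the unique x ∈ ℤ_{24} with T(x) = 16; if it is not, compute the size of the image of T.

T(2): Repeated squaring mod 24: 2^1 ≡ 2, 2^2 ≡ 2² = 4, 2^4 ≡ 4² = 16. Since 6 = 4 + 2, 2^6 ≡ 16·4: 16·4 = 64 ≡ 16. So 2^6 ≡ 16 (mod 24).
T(4): Repeated squaring mod 24: 4^1 ≡ 4, 4^2 ≡ 4² = 16, 4^4 ≡ 16² = 256 ≡ 16. Since 6 = 4 + 2, 4^6 ≡ 16·16: 16·16 = 256 ≡ 16. So 4^6 ≡ 16 (mod 24).
So T(2) = T(4) = 16 while 2 ≠ 4, therefore T is not injective.
Since T is not injective, we determine |image(T)|. Computing x^6 mod 24 for each x (by repeated squaring, reducing mod 24 at every step), the values T(0), T(1), …, T(23) are: 0, 1, 16, 9, 16, 1, 0, 1, 16, 9, 16, 1, 0, 1, 16, 9, 16, 1, 0, 1, 16, 9, 16, 1.
The distinct values are {0, 1, 9, 16}; there are 4 of them.

4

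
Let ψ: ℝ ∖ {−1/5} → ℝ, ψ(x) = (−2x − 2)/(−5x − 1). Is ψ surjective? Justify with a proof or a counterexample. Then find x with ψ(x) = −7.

If ψ(x) = 2/5, cross-multiplying gives −5(−2x − 2) = −2(−5x − 1), which simplifies to 10 = 2 — false.  So 2/5 has no preimage and ψ is not surjective.
Solving ψ(x) = −7: cross-multiplying gives −2x − 2 = −7(−5x − 1), which rearranges to −37x = 9, so x = −9/37.

-9/37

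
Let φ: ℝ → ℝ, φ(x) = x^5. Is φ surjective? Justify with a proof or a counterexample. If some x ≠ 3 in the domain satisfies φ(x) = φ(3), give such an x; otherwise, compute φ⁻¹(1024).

For any y ∈ ℝ, x = y^{1/5} ∈ ℝ gives φ(x) = y, so φ is surjective.
Since x ↦ x^5 is strictly increasing on ℝ, it is injective there, so no x ≠ 3 in the domain has φ(x) = φ(3). We therefore compute φ⁻¹(1024) = 1024^{1/5} = 4 (indeed 4^5 = 1024).

4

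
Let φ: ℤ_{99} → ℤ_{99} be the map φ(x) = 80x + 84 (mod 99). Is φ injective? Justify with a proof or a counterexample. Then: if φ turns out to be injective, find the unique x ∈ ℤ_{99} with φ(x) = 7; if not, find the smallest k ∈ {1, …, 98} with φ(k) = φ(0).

77

Suppose φ(u) = φ(v) in ℤ_{99}. Then 80u + 84 ≡ 80v + 84 (mod 99), thus 80(u − v) ≡ 0 (mod 99).
Since gcd(80, 99) = 1, 80 is invertible modulo 99, therefore u − v ≡ 0 (mod 99), i.e. u = v.
Thus φ is injective.
We now compute 80⁻¹ mod 99 explicitly. Euclid's algorithm: 99 = 1·80 + 19, 80 = 4·19 + 4, 19 = 4·4 + 3, 4 = 1·3 + 1; back-substituting gives 1 = 26·80 − 21·99, so 80⁻¹ ≡ 26 (mod 99).
Since φ is injective, we find φ⁻¹(7): we need 80x ≡ 7 − 84 ≡ 22 (mod 99). Using 80⁻¹ = 26: x ≡ 26·22 = 572 = 5·99 + 77, so x = 77.
Check: φ(77) = 80·77 + 84 = 6244 = 63·99 + 7 ≡ 7 (mod 99).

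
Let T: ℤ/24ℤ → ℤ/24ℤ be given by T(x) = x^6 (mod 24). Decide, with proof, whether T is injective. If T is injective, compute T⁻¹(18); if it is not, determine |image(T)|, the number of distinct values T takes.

4

T(2): Repeated squaring mod 24: 2^1 ≡ 2, 2^2 ≡ 2² = 4, 2^4 ≡ 4² = 16. Since 6 = 4 + 2, 2^6 ≡ 16·4: 16·4 = 64 ≡ 16. So 2^6 ≡ 16 (mod 24).
T(4): Repeated squaring mod 24: 4^1 ≡ 4, 4^2 ≡ 4² = 16, 4^4 ≡ 16² = 256 ≡ 16. Since 6 = 4 + 2, 4^6 ≡ 16·16: 16·16 = 256 ≡ 16. So 4^6 ≡ 16 (mod 24).
So T(2) = T(4) = 16 while 2 ≠ 4, so T is not injective.
Since T is not injective, we determine |image(T)|. Computing x^6 mod 24 for each x (by repeated squaring, reducing mod 24 at every step), the values T(0), T(1), …, T(23) are: 0, 1, 16, 9, 16, 1, 0, 1, 16, 9, 16, 1, 0, 1, 16, 9, 16, 1, 0, 1, 16, 9, 16, 1.
The distinct values are {0, 1, 9, 16}; there are 4 of them.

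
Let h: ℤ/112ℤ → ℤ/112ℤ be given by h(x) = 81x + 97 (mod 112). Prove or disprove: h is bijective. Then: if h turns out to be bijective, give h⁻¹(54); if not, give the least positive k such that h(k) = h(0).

5

If h(u) = h(v), then 81u ≡ 81v (mod 112). Because gcd(81, 112) = 1, we may cancel 81 to get u ≡ v (mod 112).
We now compute 81⁻¹ mod 112 explicitly. Euclid's algorithm: 112 = 1·81 + 31, 81 = 2·31 + 19, 31 = 1·19 + 12, 19 = 1·12 + 7, 12 = 1·7 + 5, 7 = 1·5 + 2, 5 = 2·2 + 1; back-substituting gives 1 = 65·81 − 47·112, so 81⁻¹ ≡ 65 (mod 112).
Then y ↦ 65(y − 97) is a two-sided inverse to h, so every y ∈ ℤ/112ℤ has a preimage.
Thus h is bijective.
Since h is bijective, we compute h⁻¹(54): solve 81x + 97 ≡ 54 (mod 112), i.e. 81x ≡ 69 (mod 112).
Multiplying by 81⁻¹ = 65 gives x ≡ 65·69 = 4485 = 40·112 + 5 ≡ 5 (mod 112).
Check: h(5) = 81·5 + 97 = 502 = 4·112 + 54 ≡ 54 (mod 112).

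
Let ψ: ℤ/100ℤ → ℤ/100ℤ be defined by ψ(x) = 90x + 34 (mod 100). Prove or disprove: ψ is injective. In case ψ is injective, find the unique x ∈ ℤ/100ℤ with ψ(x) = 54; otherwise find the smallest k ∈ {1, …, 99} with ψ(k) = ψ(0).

10

By definition, injectivity means: for all s, t in the domain, ψ(s) = ψ(t) implies s = t.
We have gcd(90, 100) = 10 > 1. Taking s = 0 and t = 10: ψ(0) = 34 and ψ(10) = 90·10 + 34 = 934 ≡ 34 (mod 100).
So ψ(0) = ψ(10) while 0 ≠ 10, so ψ is not injective.
Since ψ is not injective, we find the least positive k with ψ(k) = ψ(0): this means 90k ≡ 0 (mod 100), i.e. 100 ∣ 90k. Since gcd(90, 100) = 10, dividing through by 10 this holds exactly when 10 ∣ 9k, and as gcd(9, 10) = 1, exactly when 10 ∣ k.
The smallest positive such k is 10.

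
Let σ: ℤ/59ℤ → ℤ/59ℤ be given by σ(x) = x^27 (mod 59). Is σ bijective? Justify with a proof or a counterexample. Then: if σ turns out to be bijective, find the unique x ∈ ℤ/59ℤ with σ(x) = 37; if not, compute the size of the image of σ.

13

Since 59 is prime, the nonzero elements of ℤ/59ℤ form a cyclic group of order 58.
As gcd(27, 58) = 1, raising to the 27th power is a bijection on this group: if u^27 ≡ v^27 then (uv^{−1})^27 = 1, and the only element of order dividing gcd(27, 58) = 1 is 1, so u = v.
With σ(0) = 0 this makes σ injective on all of ℤ/59ℤ, hence bijective (finite equal-size domain and codomain). In particular σ is bijective.
Since σ is bijective, we find the preimage of 37. The inverse of x ↦ x^27 on (ℤ/59ℤ)^× is x ↦ x^43, because 27·43 = 1161 = 20·58 + 1 ≡ 1 (mod 58) and x^{58} = 1 for x ≠ 0 (Fermat). So σ⁻¹(37) = 37^43 mod 59.
Repeated squaring mod 59: 37^1 ≡ 37, 37^2 ≡ 37² = 1369 ≡ 12, 37^4 ≡ 12² = 144 ≡ 26, 37^8 ≡ 26² = 676 ≡ 27, 37^16 ≡ 27² = 729 ≡ 21, 37^32 ≡ 21² = 441 ≡ 28. Since 43 = 32 + 8 + 2 + 1, 37^43 ≡ 28·27·12·37: 28·27 = 756 ≡ 48, then 48·12 = 576 ≡ 45, then 45·37 = 1665 ≡ 13. So 37^43 ≡ 13 (mod 59).
Hence σ⁻¹(37) = 13.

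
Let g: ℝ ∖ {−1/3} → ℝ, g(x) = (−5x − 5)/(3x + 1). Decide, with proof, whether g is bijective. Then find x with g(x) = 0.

If g(x) = −5/3, cross-multiplying gives 3(−5x − 5) = −5(3x + 1), which simplifies to −15 = −5 — false.  So −5/3 has no preimage and g is not surjective.
Hence g is not bijective.
Solving g(x) = 0: cross-multiplying gives −5x − 5 = 0(3x + 1), which rearranges to −5x = 5, so x = −1.

-1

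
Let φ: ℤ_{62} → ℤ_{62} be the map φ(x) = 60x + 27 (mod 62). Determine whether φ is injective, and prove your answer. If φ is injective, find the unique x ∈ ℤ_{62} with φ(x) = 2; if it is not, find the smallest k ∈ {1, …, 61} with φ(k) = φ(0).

We have gcd(60, 62) = 2 > 1. Taking x_1 = 0 and x_2 = 31: φ(0) = 27 and φ(31) = 60·31 + 27 = 1887 ≡ 27 (mod 62).
So φ(0) = φ(31) while 0 ≠ 31, so φ is not injective.
Since φ is not injective, we find the least positive k with φ(k) = φ(0): this means 60k ≡ 0 (mod 62), i.e. 62 ∣ 60k. Since gcd(60, 62) = 2, dividing through by 2 this holds exactly when 31 ∣ 30k, and as gcd(30, 31) = 1, exactly when 31 ∣ k.
The smallest positive such k is 31.

31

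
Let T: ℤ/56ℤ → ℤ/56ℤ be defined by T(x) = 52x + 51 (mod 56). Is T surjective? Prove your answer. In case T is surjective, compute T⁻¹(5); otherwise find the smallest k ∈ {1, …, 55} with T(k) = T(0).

Since gcd(52, 56) = 4, we have 52x ≡ 0 (mod 4) for all x, so T(x) ≡ 3 (mod 4).
But 0 ≢ 3 (mod 4), so 0 ∈ ℤ/56ℤ has no preimage. So T is not surjective.
Since T is not surjective, we find the least positive k with T(k) = T(0): this means 52k ≡ 0 (mod 56), i.e. 56 ∣ 52k. Since gcd(52, 56) = 4, dividing through by 4 this holds exactly when 14 ∣ 13k, and as gcd(13, 14) = 1, exactly when 14 ∣ k.
The smallest positive such k is 14.

14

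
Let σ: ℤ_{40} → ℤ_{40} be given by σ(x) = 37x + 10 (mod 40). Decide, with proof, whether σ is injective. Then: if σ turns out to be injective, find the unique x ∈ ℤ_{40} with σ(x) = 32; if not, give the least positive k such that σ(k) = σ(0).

6

Recall: σ is injective when σ(x_1) = σ(x_2) forces x_1 = x_2.
If σ(x_1) = σ(x_2), then 37x_1 ≡ 37x_2 (mod 40). Because gcd(37, 40) = 1, we may cancel 37 to get x_1 ≡ x_2 (mod 40).
Hence σ is injective.
We now compute 37⁻¹ mod 40 explicitly. Euclid's algorithm: 40 = 1·37 + 3, 37 = 12·3 + 1; back-substituting gives 1 = 13·37 − 12·40, so 37⁻¹ ≡ 13 (mod 40).
Since σ is injective, we find σ⁻¹(32): we need 37x ≡ 32 − 10 ≡ 22 (mod 40). Using 37⁻¹ = 13: x ≡ 13·22 = 286 = 7·40 + 6, so x = 6.
Check: σ(6) = 37·6 + 10 = 232 = 5·40 + 32 ≡ 32 (mod 40).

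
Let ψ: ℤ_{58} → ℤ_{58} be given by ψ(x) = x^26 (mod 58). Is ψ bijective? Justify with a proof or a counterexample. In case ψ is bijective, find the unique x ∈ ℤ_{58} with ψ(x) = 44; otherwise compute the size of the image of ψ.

ψ(28): Repeated squaring mod 58: 28^1 ≡ 28, 28^2 ≡ 28² = 784 ≡ 30, 28^4 ≡ 30² = 900 ≡ 30, 28^8 ≡ 30² = 900 ≡ 30, 28^16 ≡ 30² = 900 ≡ 30. Since 26 = 16 + 8 + 2, 28^26 ≡ 30·30·30: 30·30 = 900 ≡ 30, then 30·30 = 900 ≡ 30. So 28^26 ≡ 30 (mod 58).
ψ(30): Repeated squaring mod 58: 30^1 ≡ 30, 30^2 ≡ 30² = 900 ≡ 30, 30^4 ≡ 30² = 900 ≡ 30, 30^8 ≡ 30² = 900 ≡ 30, 30^16 ≡ 30² = 900 ≡ 30. Since 26 = 16 + 8 + 2, 30^26 ≡ 30·30·30: 30·30 = 900 ≡ 30, then 30·30 = 900 ≡ 30. So 30^26 ≡ 30 (mod 58).
So ψ(28) = ψ(30) = 30 while 28 ≠ 30, therefore ψ is not injective, hence not bijective.
Since ψ is not bijective, we determine |image(ψ)|. Computing x^26 mod 58 for each x (by repeated squaring, reducing mod 58 at every step), the values ψ(0), ψ(1), …, ψ(57) are: 0, 1, 22, 13, 20, 7, 54, 45, 34, 53, 38, 35, 28, 23, 4, 33, 52, 57, 6, 9, 24, 5, 16, 25, 36, 49, 42, 51, 30, 29, 30, 51, 42, 49, 36, 25, 16, 5, 24, 9, 6, 57, 52, 33, 4, 23, 28, 35, 38, 53, 34, 45, 54, 7, 20, 13, 22, 1.
The distinct values are {0, 1, 4, 5, 6, 7, 9, 13, 16, 20, 22, 23, 24, 25, 28, 29, 30, 33, 34, 35, 36, 38, 42, 45, 49, 51, 52, 53, 54, 57}; there are 30 of them.

30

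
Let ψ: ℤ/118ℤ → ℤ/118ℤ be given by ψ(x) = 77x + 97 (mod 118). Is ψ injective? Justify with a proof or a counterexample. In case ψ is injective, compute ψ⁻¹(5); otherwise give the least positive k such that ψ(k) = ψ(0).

8

Suppose ψ(u) = ψ(v) in ℤ/118ℤ. Then 77u + 97 ≡ 77v + 97 (mod 118), thus 77(u − v) ≡ 0 (mod 118).
Since gcd(77, 118) = 1, 77 is invertible modulo 118, therefore u − v ≡ 0 (mod 118), i.e. u = v.
Thus ψ is injective.
We now compute 77⁻¹ mod 118 explicitly. Euclid's algorithm: 118 = 1·77 + 41, 77 = 1·41 + 36, 41 = 1·36 + 5, 36 = 7·5 + 1; back-substituting gives 1 = 23·77 − 15·118, so 77⁻¹ ≡ 23 (mod 118).
Since ψ is injective, we find ψ⁻¹(5): we need 77x ≡ 5 − 97 ≡ 26 (mod 118). Using 77⁻¹ = 23: x ≡ 23·26 = 598 = 5·118 + 8, so x = 8.
Check: ψ(8) = 77·8 + 97 = 713 = 6·118 + 5 ≡ 5 (mod 118).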